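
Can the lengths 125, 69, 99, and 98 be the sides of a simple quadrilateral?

Yes

A quadrilateral exists iff every side is shorter than the sum of the others — equivalently, the longest side is less than the sum of the rest.
Longest side 125 < 266 (sum of the remaining 3), so yes.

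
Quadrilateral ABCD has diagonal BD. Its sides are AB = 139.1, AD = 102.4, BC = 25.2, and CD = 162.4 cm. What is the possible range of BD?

From triangle ABD: |139.1 − 102.4| < BD < 139.1 + 102.4, i.e. 36.7 < BD < 241.5.
From triangle CBD: 137.2 < BD < 187.6.
Both must hold, so BD lies in the intersection.

137.2 < BD < 187.6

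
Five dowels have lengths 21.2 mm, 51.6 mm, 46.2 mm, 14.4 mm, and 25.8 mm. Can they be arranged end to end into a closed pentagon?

A pentagon exists iff every side is shorter than the sum of the others — equivalently, the longest side is less than the sum of the rest.
Longest side 51.6 < 107.6 (sum of the remaining 4), so yes.

Yes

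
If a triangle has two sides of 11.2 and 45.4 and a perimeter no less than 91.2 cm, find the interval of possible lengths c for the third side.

34.6 ≤ c < 56.6

Triangle inequality alone gives 34.2 < c < 56.6.
The perimeter condition gives c ≥ 91.2 − 11.2 − 45.4 = 34.6.
Intersecting the two: 34.6 ≤ c < 56.6.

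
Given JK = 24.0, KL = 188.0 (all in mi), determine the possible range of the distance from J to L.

164.0 ≤ JL ≤ 212.0 mi

By the triangle inequality, |24.0 − 188.0| ≤ JL ≤ 24.0 + 188.0.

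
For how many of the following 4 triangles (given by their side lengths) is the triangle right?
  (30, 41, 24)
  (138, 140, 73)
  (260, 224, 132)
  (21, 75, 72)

2

(30,41,24): 24²+30² = 1476 < 1681 = 41² → obtuse
(138,140,73): 73²+138² = 24373 > 19600 = 140² → acute
(260,224,132): 132²+224² = 67600 = 260² → right
(21,75,72): 21²+72² = 5625 = 75² → right
2 of the 4 are right.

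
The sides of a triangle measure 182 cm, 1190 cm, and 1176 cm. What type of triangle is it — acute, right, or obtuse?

Compare the square of the longest side to the sum of squares of the other two: 182² + 1176² = 1416100 = 1190².

right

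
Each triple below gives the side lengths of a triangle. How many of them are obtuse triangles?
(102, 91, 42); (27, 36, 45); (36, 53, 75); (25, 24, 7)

(102,91,42): 42²+91² = 10045 < 10404 = 102² → obtuse
(27,36,45): 27²+36² = 2025 = 45² → right
(36,53,75): 36²+53² = 4105 < 5625 = 75² → obtuse
(25,24,7): 7²+24² = 625 = 25² → right
2 of the 4 are obtuse.

2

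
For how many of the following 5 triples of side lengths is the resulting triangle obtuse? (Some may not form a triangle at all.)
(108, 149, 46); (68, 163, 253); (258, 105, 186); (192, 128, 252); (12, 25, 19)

(108,149,46): 46²+108² = 13780 < 22201 = 149² → obtuse
(68,163,253): 68+163 ≤ 253, not a triangle
(258,105,186): 105²+186² = 45621 < 66564 = 258² → obtuse
(192,128,252): 128²+192² = 53248 < 63504 = 252² → obtuse
(12,25,19): 12²+19² = 505 < 625 = 25² → obtuse
4 of the 5 are obtuse.

4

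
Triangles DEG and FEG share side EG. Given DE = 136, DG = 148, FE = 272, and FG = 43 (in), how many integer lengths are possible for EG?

54

From triangle DEG: 12 < EG < 284.
From triangle FEG: 229 < EG < 315.
Intersection: 229 < EG < 284, so integers 230 through 283: 54 values.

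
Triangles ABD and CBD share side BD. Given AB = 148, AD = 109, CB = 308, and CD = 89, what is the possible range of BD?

219 < BD < 257

From triangle ABD: |148 − 109| < BD < 148 + 109, i.e. 39 < BD < 257.
From triangle CBD: 219 < BD < 397.
Both must hold, so BD lies in the intersection.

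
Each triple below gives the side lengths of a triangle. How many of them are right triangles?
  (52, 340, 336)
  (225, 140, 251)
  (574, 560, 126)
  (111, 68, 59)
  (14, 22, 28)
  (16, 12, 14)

(52,340,336): 52²+336² = 115600 = 340² → right
(225,140,251): 140²+225² = 70225 > 63001 = 251² → acute
(574,560,126): 126²+560² = 329476 = 574² → right
(111,68,59): 59²+68² = 8105 < 12321 = 111² → obtuse
(14,22,28): 14²+22² = 680 < 784 = 28² → obtuse
(16,12,14): 12²+14² = 340 > 256 = 16² → acute
2 of the 6 are right.

2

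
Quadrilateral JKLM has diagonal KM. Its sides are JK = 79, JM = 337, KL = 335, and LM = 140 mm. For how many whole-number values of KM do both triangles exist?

157

From triangle JKM: 258 < KM < 416.
From triangle LKM: 195 < KM < 475.
Intersection: 258 < KM < 416, so integers 259 through 415: 157 values.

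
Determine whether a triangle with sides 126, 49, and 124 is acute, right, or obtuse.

Compare the square of the longest side to the sum of squares of the other two: 49² + 124² = 17777 > 15876 = 126².

acute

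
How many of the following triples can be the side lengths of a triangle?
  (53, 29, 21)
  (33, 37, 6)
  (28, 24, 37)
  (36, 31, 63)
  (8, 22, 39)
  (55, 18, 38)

(21,29,53): 21+29 ≤ 53 → not valid
(6,33,37): 6+33 > 37 → valid
(24,28,37): 24+28 > 37 → valid
(31,36,63): 31+36 > 63 → valid
(8,22,39): 8+22 ≤ 39 → not valid
(18,38,55): 18+38 > 55 → valid
4 of the 6 triples form a triangle.

4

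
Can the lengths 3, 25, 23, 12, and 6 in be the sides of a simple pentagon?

Yes

A pentagon exists iff every side is shorter than the sum of the others — equivalently, the longest side is less than the sum of the rest.
Longest side 25 < 44 (sum of the remaining 4), so yes.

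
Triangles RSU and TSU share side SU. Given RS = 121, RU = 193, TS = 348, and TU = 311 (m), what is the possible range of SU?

72 < SU < 314

From triangle RSU: |121 − 193| < SU < 121 + 193, i.e. 72 < SU < 314.
From triangle TSU: 37 < SU < 659.
Both must hold, so SU lies in the intersection.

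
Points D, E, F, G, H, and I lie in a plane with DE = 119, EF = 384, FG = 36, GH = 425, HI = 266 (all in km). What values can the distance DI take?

0 ≤ DI ≤ 1230 km

The maximum is all hops collinear in one direction: 119 + 384 + 36 + 425 + 266 = 1230.
The longest hop is 425; the others sum to 805. Since 425 ≤ 805, the path can fold back on itself completely, so the minimum distance is 0.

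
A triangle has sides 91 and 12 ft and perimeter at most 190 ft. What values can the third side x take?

79 < x ≤ 87

Triangle inequality alone gives 79 < x < 103.
The perimeter condition gives x ≤ 190 − 91 − 12 = 87.
Intersecting the two: 79 < x ≤ 87.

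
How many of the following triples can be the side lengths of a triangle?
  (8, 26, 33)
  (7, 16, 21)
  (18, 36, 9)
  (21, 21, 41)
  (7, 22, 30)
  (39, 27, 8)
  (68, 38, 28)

(8,26,33): 8+26 > 33 → valid
(7,16,21): 7+16 > 21 → valid
(9,18,36): 9+18 ≤ 36 → not valid
(21,21,41): 21+21 > 41 → valid
(7,22,30): 7+22 ≤ 30 → not valid
(8,27,39): 8+27 ≤ 39 → not valid
(28,38,68): 28+38 ≤ 68 → not valid
3 of the 7 triples form a triangle.

3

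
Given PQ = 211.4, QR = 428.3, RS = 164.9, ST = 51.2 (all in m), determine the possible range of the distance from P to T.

0.8 ≤ PT ≤ 855.8 m

The maximum is all hops collinear in one direction: 211.4 + 428.3 + 164.9 + 51.2 = 855.8.
The longest hop is 428.3; the others sum to 427.5. Folding the others back against it leaves at least 428.3 − 427.5 = 0.8.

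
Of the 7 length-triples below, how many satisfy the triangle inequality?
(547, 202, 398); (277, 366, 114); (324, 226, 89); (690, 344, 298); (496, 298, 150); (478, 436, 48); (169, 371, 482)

(202,398,547): 202+398 > 547 → valid
(114,277,366): 114+277 > 366 → valid
(89,226,324): 89+226 ≤ 324 → not valid
(298,344,690): 298+344 ≤ 690 → not valid
(150,298,496): 150+298 ≤ 496 → not valid
(48,436,478): 48+436 > 478 → valid
(169,371,482): 169+371 > 482 → valid
4 of the 7 triples form a triangle.

4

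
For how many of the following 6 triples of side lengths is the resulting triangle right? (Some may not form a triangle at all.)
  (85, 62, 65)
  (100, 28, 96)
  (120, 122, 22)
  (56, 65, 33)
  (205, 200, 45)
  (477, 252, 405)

5

(85,62,65): 62²+65² = 8069 > 7225 = 85² → acute
(100,28,96): 28²+96² = 10000 = 100² → right
(120,122,22): 22²+120² = 14884 = 122² → right
(56,65,33): 33²+56² = 4225 = 65² → right
(205,200,45): 45²+200² = 42025 = 205² → right
(477,252,405): 252²+405² = 227529 = 477² → right
5 of the 6 are right.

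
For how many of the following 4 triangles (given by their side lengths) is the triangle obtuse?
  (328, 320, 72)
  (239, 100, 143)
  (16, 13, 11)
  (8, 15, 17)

(328,320,72): 72²+320² = 107584 = 328² → right
(239,100,143): 100²+143² = 30449 < 57121 = 239² → obtuse
(16,13,11): 11²+13² = 290 > 256 = 16² → acute
(8,15,17): 8²+15² = 289 = 17² → right
1 of the 4 is obtuse.

1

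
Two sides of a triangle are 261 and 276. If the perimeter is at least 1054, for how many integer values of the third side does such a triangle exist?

20

Triangle inequality: 15 < x < 537. Perimeter ≥ 1054 gives x ≥ 1054 − 261 − 276 = 517.
So 517 ≤ x < 537; integers 517 through 536: 20 values.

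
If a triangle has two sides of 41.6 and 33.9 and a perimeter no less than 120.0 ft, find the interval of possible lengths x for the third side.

Triangle inequality alone gives 7.7 < x < 75.5.
The perimeter condition gives x ≥ 120.0 − 41.6 − 33.9 = 44.5.
Intersecting the two: 44.5 ≤ x < 75.5.

44.5 ≤ x < 75.5 ft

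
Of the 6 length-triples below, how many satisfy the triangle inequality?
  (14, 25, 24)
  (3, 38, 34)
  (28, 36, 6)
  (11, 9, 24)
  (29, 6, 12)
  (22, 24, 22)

2

(14,24,25): 14+24 > 25 → valid
(3,34,38): 3+34 ≤ 38 → not valid
(6,28,36): 6+28 ≤ 36 → not valid
(9,11,24): 9+11 ≤ 24 → not valid
(6,12,29): 6+12 ≤ 29 → not valid
(22,22,24): 22+22 > 24 → valid
2 of the 6 triples form a triangle.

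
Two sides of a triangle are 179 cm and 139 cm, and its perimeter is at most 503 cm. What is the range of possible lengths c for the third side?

Triangle inequality alone gives 40 < c < 318.
The perimeter condition gives c ≤ 503 − 179 − 139 = 185.
Intersecting the two: 40 < c ≤ 185.

40 < c ≤ 185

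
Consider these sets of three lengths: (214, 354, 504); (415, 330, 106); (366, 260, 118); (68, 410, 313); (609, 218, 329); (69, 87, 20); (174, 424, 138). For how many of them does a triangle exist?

4

(214,354,504): 214+354 > 504 → valid
(106,330,415): 106+330 > 415 → valid
(118,260,366): 118+260 > 366 → valid
(68,313,410): 68+313 ≤ 410 → not valid
(218,329,609): 218+329 ≤ 609 → not valid
(20,69,87): 20+69 > 87 → valid
(138,174,424): 138+174 ≤ 424 → not valid
4 of the 7 triples form a triangle.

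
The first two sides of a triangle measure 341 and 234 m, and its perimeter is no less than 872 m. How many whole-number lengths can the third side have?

Triangle inequality: 107 < x < 575. Perimeter ≥ 872 gives x ≥ 872 − 341 − 234 = 297.
So 297 ≤ x < 575; integers 297 through 574: 278 values.

278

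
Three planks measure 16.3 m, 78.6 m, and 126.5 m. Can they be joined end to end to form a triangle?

No

The longest side is 126.5, but the other two sum to only 94.9.
94.9 < 126.5, so the triangle inequality fails.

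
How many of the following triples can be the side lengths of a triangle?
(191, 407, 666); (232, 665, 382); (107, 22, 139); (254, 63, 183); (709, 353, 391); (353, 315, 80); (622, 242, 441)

(191,407,666): 191+407 ≤ 666 → not valid
(232,382,665): 232+382 ≤ 665 → not valid
(22,107,139): 22+107 ≤ 139 → not valid
(63,183,254): 63+183 ≤ 254 → not valid
(353,391,709): 353+391 > 709 → valid
(80,315,353): 80+315 > 353 → valid
(242,441,622): 242+441 > 622 → valid
3 of the 7 triples form a triangle.

3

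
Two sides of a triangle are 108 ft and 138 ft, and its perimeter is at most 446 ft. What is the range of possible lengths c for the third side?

30 < c ≤ 200 ft

Triangle inequality alone gives 30 < c < 246.
The perimeter condition gives c ≤ 446 − 108 − 138 = 200.
Intersecting the two: 30 < c ≤ 200.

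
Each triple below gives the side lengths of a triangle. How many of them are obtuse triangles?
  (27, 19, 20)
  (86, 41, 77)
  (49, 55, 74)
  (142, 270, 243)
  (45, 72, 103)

(27,19,20): 19²+20² = 761 > 729 = 27² → acute
(86,41,77): 41²+77² = 7610 > 7396 = 86² → acute
(49,55,74): 49²+55² = 5426 < 5476 = 74² → obtuse
(142,270,243): 142²+243² = 79213 > 72900 = 270² → acute
(45,72,103): 45²+72² = 7209 < 10609 = 103² → obtuse
2 of the 5 are obtuse.

2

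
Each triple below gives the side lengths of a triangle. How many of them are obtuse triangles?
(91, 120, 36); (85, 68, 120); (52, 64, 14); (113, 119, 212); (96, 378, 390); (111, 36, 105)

(91,120,36): 36²+91² = 9577 < 14400 = 120² → obtuse
(85,68,120): 68²+85² = 11849 < 14400 = 120² → obtuse
(52,64,14): 14²+52² = 2900 < 4096 = 64² → obtuse
(113,119,212): 113²+119² = 26930 < 44944 = 212² → obtuse
(96,378,390): 96²+378² = 152100 = 390² → right
(111,36,105): 36²+105² = 12321 = 111² → right
4 of the 6 are obtuse.

4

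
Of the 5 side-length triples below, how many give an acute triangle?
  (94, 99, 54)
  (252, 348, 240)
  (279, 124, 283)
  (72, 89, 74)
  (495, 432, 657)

(94,99,54): 54²+94² = 11752 > 9801 = 99² → acute
(252,348,240): 240²+252² = 121104 = 348² → right
(279,124,283): 124²+279² = 93217 > 80089 = 283² → acute
(72,89,74): 72²+74² = 10660 > 7921 = 89² → acute
(495,432,657): 432²+495² = 431649 = 657² → right
3 of the 5 are acute.

3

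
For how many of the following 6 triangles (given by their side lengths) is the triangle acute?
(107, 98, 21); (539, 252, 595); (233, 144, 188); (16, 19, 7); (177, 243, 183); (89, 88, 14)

(107,98,21): 21²+98² = 10045 < 11449 = 107² → obtuse
(539,252,595): 252²+539² = 354025 = 595² → right
(233,144,188): 144²+188² = 56080 > 54289 = 233² → acute
(16,19,7): 7²+16² = 305 < 361 = 19² → obtuse
(177,243,183): 177²+183² = 64818 > 59049 = 243² → acute
(89,88,14): 14²+88² = 7940 > 7921 = 89² → acute
3 of the 6 are acute.

3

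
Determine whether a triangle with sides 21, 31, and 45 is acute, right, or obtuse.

obtuse

Compare the square of the longest side to the sum of squares of the other two: 21² + 31² = 1402 < 2025 = 45².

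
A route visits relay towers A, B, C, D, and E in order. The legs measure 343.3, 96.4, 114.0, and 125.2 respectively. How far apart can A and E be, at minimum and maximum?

7.7 ≤ AE ≤ 678.9

The maximum is all hops collinear in one direction: 343.3 + 96.4 + 114.0 + 125.2 = 678.9.
The longest hop is 343.3; the others sum to 335.6. Folding the others back against it leaves at least 343.3 − 335.6 = 7.7.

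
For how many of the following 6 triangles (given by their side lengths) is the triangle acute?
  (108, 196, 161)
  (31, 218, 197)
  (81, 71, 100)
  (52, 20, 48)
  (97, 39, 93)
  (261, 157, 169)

2

(108,196,161): 108²+161² = 37585 < 38416 = 196² → obtuse
(31,218,197): 31²+197² = 39770 < 47524 = 218² → obtuse
(81,71,100): 71²+81² = 11602 > 10000 = 100² → acute
(52,20,48): 20²+48² = 2704 = 52² → right
(97,39,93): 39²+93² = 10170 > 9409 = 97² → acute
(261,157,169): 157²+169² = 53210 < 68121 = 261² → obtuse
2 of the 6 are acute.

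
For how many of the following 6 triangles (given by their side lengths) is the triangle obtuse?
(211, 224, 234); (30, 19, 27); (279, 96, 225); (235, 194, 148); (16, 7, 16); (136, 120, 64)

1

(211,224,234): 211²+224² = 94697 > 54756 = 234² → acute
(30,19,27): 19²+27² = 1090 > 900 = 30² → acute
(279,96,225): 96²+225² = 59841 < 77841 = 279² → obtuse
(235,194,148): 148²+194² = 59540 > 55225 = 235² → acute
(16,7,16): 7²+16² = 305 > 256 = 16² → acute
(136,120,64): 64²+120² = 18496 = 136² → right
1 of the 6 is obtuse.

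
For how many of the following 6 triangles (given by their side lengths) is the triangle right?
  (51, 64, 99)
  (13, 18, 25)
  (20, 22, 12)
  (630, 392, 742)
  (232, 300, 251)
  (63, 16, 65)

2

(51,64,99): 51²+64² = 6697 < 9801 = 99² → obtuse
(13,18,25): 13²+18² = 493 < 625 = 25² → obtuse
(20,22,12): 12²+20² = 544 > 484 = 22² → acute
(630,392,742): 392²+630² = 550564 = 742² → right
(232,300,251): 232²+251² = 116825 > 90000 = 300² → acute
(63,16,65): 16²+63² = 4225 = 65² → right
2 of the 6 are right.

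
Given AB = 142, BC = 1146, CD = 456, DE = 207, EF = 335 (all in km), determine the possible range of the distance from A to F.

6 ≤ AF ≤ 2286 km

The maximum is all hops collinear in one direction: 142 + 1146 + 456 + 207 + 335 = 2286.
The longest hop is 1146; the others sum to 1140. Folding the others back against it leaves at least 1146 − 1140 = 6.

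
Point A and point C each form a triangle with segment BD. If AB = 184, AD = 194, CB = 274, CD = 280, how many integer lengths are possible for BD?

367

From triangle ABD: 10 < BD < 378.
From triangle CBD: 6 < BD < 554.
Intersection: 10 < BD < 378, so integers 11 through 377: 367 values.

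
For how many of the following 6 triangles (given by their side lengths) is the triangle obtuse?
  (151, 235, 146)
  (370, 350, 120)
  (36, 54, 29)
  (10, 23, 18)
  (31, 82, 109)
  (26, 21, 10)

5

(151,235,146): 146²+151² = 44117 < 55225 = 235² → obtuse
(370,350,120): 120²+350² = 136900 = 370² → right
(36,54,29): 29²+36² = 2137 < 2916 = 54² → obtuse
(10,23,18): 10²+18² = 424 < 529 = 23² → obtuse
(31,82,109): 31²+82² = 7685 < 11881 = 109² → obtuse
(26,21,10): 10²+21² = 541 < 676 = 26² → obtuse
5 of the 6 are obtuse.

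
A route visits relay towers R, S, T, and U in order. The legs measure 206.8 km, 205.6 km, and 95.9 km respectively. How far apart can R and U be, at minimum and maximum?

The maximum is all hops collinear in one direction: 206.8 + 205.6 + 95.9 = 508.3.
The longest hop is 206.8; the others sum to 301.5. Since 206.8 ≤ 301.5, the path can fold back on itself completely, so the minimum distance is 0.

0 ≤ RU ≤ 508.3 km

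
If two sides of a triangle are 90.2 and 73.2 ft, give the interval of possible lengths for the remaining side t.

By the triangle inequality, t must be less than 90.2 + 73.2 = 163.4 and greater than |90.2 − 73.2| = 17.0.

17.0 < t < 163.4 (ft)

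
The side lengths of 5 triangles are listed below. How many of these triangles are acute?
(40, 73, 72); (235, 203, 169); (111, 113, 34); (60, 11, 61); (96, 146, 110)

3

(40,73,72): 40²+72² = 6784 > 5329 = 73² → acute
(235,203,169): 169²+203² = 69770 > 55225 = 235² → acute
(111,113,34): 34²+111² = 13477 > 12769 = 113² → acute
(60,11,61): 11²+60² = 3721 = 61² → right
(96,146,110): 96²+110² = 21316 = 146² → right
3 of the 5 are acute.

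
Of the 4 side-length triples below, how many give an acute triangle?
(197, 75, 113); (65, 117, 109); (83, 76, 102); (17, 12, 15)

(197,75,113): 75+113 ≤ 197, not a triangle
(65,117,109): 65²+109² = 16106 > 13689 = 117² → acute
(83,76,102): 76²+83² = 12665 > 10404 = 102² → acute
(17,12,15): 12²+15² = 369 > 289 = 17² → acute
3 of the 4 are acute.

3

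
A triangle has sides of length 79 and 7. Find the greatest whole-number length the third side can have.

The third side must be strictly less than 79 + 7 = 86.
The largest integer below 86 is 85.

85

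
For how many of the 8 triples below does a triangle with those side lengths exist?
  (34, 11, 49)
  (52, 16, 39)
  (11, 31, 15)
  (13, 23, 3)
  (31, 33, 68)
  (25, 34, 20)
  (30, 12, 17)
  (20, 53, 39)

(11,34,49): 11+34 ≤ 49 → not valid
(16,39,52): 16+39 > 52 → valid
(11,15,31): 11+15 ≤ 31 → not valid
(3,13,23): 3+13 ≤ 23 → not valid
(31,33,68): 31+33 ≤ 68 → not valid
(20,25,34): 20+25 > 34 → valid
(12,17,30): 12+17 ≤ 30 → not valid
(20,39,53): 20+39 > 53 → valid
3 of the 8 triples form a triangle.

3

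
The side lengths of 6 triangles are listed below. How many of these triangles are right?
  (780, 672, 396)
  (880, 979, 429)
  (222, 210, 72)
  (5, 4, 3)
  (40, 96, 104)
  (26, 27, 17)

5

(780,672,396): 396²+672² = 608400 = 780² → right
(880,979,429): 429²+880² = 958441 = 979² → right
(222,210,72): 72²+210² = 49284 = 222² → right
(5,4,3): 3²+4² = 25 = 5² → right
(40,96,104): 40²+96² = 10816 = 104² → right
(26,27,17): 17²+26² = 965 > 729 = 27² → acute
5 of the 6 are right.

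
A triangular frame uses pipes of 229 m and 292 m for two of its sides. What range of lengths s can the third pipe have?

By the triangle inequality, s must be less than 229 + 292 = 521 and greater than |229 − 292| = 63.

63 < s < 521 (m)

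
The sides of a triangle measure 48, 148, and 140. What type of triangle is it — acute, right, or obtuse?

right

Compare the square of the longest side to the sum of squares of the other two: 48² + 140² = 21904 = 148².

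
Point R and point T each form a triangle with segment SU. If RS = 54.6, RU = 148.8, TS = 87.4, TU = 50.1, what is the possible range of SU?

From triangle RSU: |54.6 − 148.8| < SU < 54.6 + 148.8, i.e. 94.2 < SU < 203.4.
From triangle TSU: 37.3 < SU < 137.5.
Both must hold, so SU lies in the intersection.

94.2 < SU < 137.5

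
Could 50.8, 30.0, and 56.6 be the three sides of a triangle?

The longest side is 56.6, and the other two sum to 80.8.
Since 80.8 > 56.6, the triangle inequality holds.

Yes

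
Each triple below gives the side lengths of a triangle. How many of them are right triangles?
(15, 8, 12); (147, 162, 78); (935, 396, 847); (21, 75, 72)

2

(15,8,12): 8²+12² = 208 < 225 = 15² → obtuse
(147,162,78): 78²+147² = 27693 > 26244 = 162² → acute
(935,396,847): 396²+847² = 874225 = 935² → right
(21,75,72): 21²+72² = 5625 = 75² → right
2 of the 4 are right.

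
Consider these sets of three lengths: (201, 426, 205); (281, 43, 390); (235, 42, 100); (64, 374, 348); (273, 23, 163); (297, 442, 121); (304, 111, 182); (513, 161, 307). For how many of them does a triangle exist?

(201,205,426): 201+205 ≤ 426 → not valid
(43,281,390): 43+281 ≤ 390 → not valid
(42,100,235): 42+100 ≤ 235 → not valid
(64,348,374): 64+348 > 374 → valid
(23,163,273): 23+163 ≤ 273 → not valid
(121,297,442): 121+297 ≤ 442 → not valid
(111,182,304): 111+182 ≤ 304 → not valid
(161,307,513): 161+307 ≤ 513 → not valid
1 of the 8 triples forms a triangle.

1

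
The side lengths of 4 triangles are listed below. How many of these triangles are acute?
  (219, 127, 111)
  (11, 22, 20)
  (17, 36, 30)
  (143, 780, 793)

1

(219,127,111): 111²+127² = 28450 < 47961 = 219² → obtuse
(11,22,20): 11²+20² = 521 > 484 = 22² → acute
(17,36,30): 17²+30² = 1189 < 1296 = 36² → obtuse
(143,780,793): 143²+780² = 628849 = 793² → right
1 of the 4 is acute.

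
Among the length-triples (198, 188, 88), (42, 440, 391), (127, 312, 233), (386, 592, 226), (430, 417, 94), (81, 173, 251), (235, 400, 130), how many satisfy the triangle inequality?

5

(88,188,198): 88+188 > 198 → valid
(42,391,440): 42+391 ≤ 440 → not valid
(127,233,312): 127+233 > 312 → valid
(226,386,592): 226+386 > 592 → valid
(94,417,430): 94+417 > 430 → valid
(81,173,251): 81+173 > 251 → valid
(130,235,400): 130+235 ≤ 400 → not valid
5 of the 7 triples form a triangle.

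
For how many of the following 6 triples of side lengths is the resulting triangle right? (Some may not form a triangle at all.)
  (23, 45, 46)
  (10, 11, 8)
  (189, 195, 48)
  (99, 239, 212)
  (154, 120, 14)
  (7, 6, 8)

(23,45,46): 23²+45² = 2554 > 2116 = 46² → acute
(10,11,8): 8²+10² = 164 > 121 = 11² → acute
(189,195,48): 48²+189² = 38025 = 195² → right
(99,239,212): 99²+212² = 54745 < 57121 = 239² → obtuse
(154,120,14): 14+120 ≤ 154, not a triangle
(7,6,8): 6²+7² = 85 > 64 = 8² → acute
1 of the 6 is right.

1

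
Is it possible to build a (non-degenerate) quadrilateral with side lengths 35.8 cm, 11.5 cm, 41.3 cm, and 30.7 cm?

Yes

A quadrilateral exists iff every side is shorter than the sum of the others — equivalently, the longest side is less than the sum of the rest.
Longest side 41.3 < 78.0 (sum of the remaining 3), so yes.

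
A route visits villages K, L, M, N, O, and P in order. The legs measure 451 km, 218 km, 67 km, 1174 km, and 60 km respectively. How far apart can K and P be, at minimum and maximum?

378 ≤ KP ≤ 1970 km

The maximum is all hops collinear in one direction: 451 + 218 + 67 + 1174 + 60 = 1970.
The longest hop is 1174; the others sum to 796. Folding the others back against it leaves at least 1174 − 796 = 378.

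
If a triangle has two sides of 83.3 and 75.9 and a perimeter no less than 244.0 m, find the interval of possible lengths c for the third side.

Triangle inequality alone gives 7.4 < c < 159.2.
The perimeter condition gives c ≥ 244.0 − 83.3 − 75.9 = 84.8.
Intersecting the two: 84.8 ≤ c < 159.2.

84.8 ≤ c < 159.2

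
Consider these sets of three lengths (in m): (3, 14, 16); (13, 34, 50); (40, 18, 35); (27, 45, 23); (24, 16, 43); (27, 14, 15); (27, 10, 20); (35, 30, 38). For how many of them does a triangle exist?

6

(3,14,16): 3+14 > 16 → valid
(13,34,50): 13+34 ≤ 50 → not valid
(18,35,40): 18+35 > 40 → valid
(23,27,45): 23+27 > 45 → valid
(16,24,43): 16+24 ≤ 43 → not valid
(14,15,27): 14+15 > 27 → valid
(10,20,27): 10+20 > 27 → valid
(30,35,38): 30+35 > 38 → valid
6 of the 8 triples form a triangle.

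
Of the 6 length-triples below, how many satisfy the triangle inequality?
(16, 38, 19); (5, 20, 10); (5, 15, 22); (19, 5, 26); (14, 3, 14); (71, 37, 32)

1

(16,19,38): 16+19 ≤ 38 → not valid
(5,10,20): 5+10 ≤ 20 → not valid
(5,15,22): 5+15 ≤ 22 → not valid
(5,19,26): 5+19 ≤ 26 → not valid
(3,14,14): 3+14 > 14 → valid
(32,37,71): 32+37 ≤ 71 → not valid
1 of the 6 triples forms a triangle.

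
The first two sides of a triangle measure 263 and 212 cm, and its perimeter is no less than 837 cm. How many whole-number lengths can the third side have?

Triangle inequality: 51 < x < 475. Perimeter ≥ 837 gives x ≥ 837 − 263 − 212 = 362.
So 362 ≤ x < 475; integers 362 through 474: 113 values.

113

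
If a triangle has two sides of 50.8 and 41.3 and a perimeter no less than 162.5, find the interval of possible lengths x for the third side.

Triangle inequality alone gives 9.5 < x < 92.1.
The perimeter condition gives x ≥ 162.5 − 50.8 − 41.3 = 70.4.
Intersecting the two: 70.4 ≤ x < 92.1.

70.4 ≤ x < 92.1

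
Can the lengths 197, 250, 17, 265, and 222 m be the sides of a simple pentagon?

Yes

A pentagon exists iff every side is shorter than the sum of the others — equivalently, the longest side is less than the sum of the rest.
Longest side 265 < 686 (sum of the remaining 4), so yes.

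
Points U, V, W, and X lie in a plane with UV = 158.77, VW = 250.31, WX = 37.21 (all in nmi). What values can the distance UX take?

The maximum is all hops collinear in one direction: 158.77 + 250.31 + 37.21 = 446.29.
The longest hop is 250.31; the others sum to 195.98. Folding the others back against it leaves at least 250.31 − 195.98 = 54.33.

54.33 ≤ UX ≤ 446.29 nmi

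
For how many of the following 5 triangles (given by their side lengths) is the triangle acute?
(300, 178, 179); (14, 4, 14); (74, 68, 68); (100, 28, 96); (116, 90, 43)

(300,178,179): 178²+179² = 63725 < 90000 = 300² → obtuse
(14,4,14): 4²+14² = 212 > 196 = 14² → acute
(74,68,68): 68²+68² = 9248 > 5476 = 74² → acute
(100,28,96): 28²+96² = 10000 = 100² → right
(116,90,43): 43²+90² = 9949 < 13456 = 116² → obtuse
2 of the 5 are acute.

2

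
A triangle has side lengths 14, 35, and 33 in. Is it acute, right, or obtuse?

acute

Compare the square of the longest side to the sum of squares of the other two: 14² + 33² = 1285 > 1225 = 35².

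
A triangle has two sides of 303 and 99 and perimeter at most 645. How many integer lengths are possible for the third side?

39

Triangle inequality: 204 < x < 402. Perimeter ≤ 645 gives x ≤ 645 − 303 − 99 = 243.
So 204 < x ≤ 243; integers 205 through 243: 39 values.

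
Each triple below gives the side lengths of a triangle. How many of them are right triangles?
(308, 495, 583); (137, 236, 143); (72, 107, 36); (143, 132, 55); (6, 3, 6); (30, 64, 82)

2

(308,495,583): 308²+495² = 339889 = 583² → right
(137,236,143): 137²+143² = 39218 < 55696 = 236² → obtuse
(72,107,36): 36²+72² = 6480 < 11449 = 107² → obtuse
(143,132,55): 55²+132² = 20449 = 143² → right
(6,3,6): 3²+6² = 45 > 36 = 6² → acute
(30,64,82): 30²+64² = 4996 < 6724 = 82² → obtuse
2 of the 6 are right.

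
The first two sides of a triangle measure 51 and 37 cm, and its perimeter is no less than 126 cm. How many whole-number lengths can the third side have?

50

Triangle inequality: 14 < x < 88. Perimeter ≥ 126 gives x ≥ 126 − 51 − 37 = 38.
So 38 ≤ x < 88; integers 38 through 87: 50 values.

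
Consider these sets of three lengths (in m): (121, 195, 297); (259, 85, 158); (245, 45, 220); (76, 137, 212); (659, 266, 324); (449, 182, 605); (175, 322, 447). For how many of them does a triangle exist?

(121,195,297): 121+195 > 297 → valid
(85,158,259): 85+158 ≤ 259 → not valid
(45,220,245): 45+220 > 245 → valid
(76,137,212): 76+137 > 212 → valid
(266,324,659): 266+324 ≤ 659 → not valid
(182,449,605): 182+449 > 605 → valid
(175,322,447): 175+322 > 447 → valid
5 of the 7 triples form a triangle.

5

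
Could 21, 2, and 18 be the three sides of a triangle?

No

The longest side is 21, but the other two sum to only 20.
20 < 21, so the triangle inequality fails.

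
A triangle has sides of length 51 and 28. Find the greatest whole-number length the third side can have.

78

The third side must be strictly less than 51 + 28 = 79.
The largest integer below 79 is 78.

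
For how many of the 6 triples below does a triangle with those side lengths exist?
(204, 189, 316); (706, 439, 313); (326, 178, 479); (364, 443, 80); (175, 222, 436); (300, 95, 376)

(189,204,316): 189+204 > 316 → valid
(313,439,706): 313+439 > 706 → valid
(178,326,479): 178+326 > 479 → valid
(80,364,443): 80+364 > 443 → valid
(175,222,436): 175+222 ≤ 436 → not valid
(95,300,376): 95+300 > 376 → valid
5 of the 6 triples form a triangle.

5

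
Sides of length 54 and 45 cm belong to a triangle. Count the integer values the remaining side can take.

The third side lies in the open interval (9, 99).
Integers from 10 to 98 inclusive: 98 − 10 + 1 = 89.

89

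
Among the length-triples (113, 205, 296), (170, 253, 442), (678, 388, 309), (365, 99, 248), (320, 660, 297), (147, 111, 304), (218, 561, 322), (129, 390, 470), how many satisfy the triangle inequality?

3

(113,205,296): 113+205 > 296 → valid
(170,253,442): 170+253 ≤ 442 → not valid
(309,388,678): 309+388 > 678 → valid
(99,248,365): 99+248 ≤ 365 → not valid
(297,320,660): 297+320 ≤ 660 → not valid
(111,147,304): 111+147 ≤ 304 → not valid
(218,322,561): 218+322 ≤ 561 → not valid
(129,390,470): 129+390 > 470 → valid
3 of the 8 triples form a triangle.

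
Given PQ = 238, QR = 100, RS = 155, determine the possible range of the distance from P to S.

0 ≤ PS ≤ 493

The maximum is all hops collinear in one direction: 238 + 100 + 155 = 493.
The longest hop is 238; the others sum to 255. Since 238 ≤ 255, the path can fold back on itself completely, so the minimum distance is 0.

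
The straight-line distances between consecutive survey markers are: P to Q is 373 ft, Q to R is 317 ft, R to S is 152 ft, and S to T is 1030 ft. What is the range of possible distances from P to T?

188 ≤ PT ≤ 1872 ft

The maximum is all hops collinear in one direction: 373 + 317 + 152 + 1030 = 1872.
The longest hop is 1030; the others sum to 842. Folding the others back against it leaves at least 1030 − 842 = 188.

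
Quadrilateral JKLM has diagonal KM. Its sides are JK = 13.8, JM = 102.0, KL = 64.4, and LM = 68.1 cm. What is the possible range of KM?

From triangle JKM: |13.8 − 102.0| < KM < 13.8 + 102.0, i.e. 88.2 < KM < 115.8.
From triangle LKM: 3.7 < KM < 132.5.
Both must hold, so KM lies in the intersection.

88.2 < KM < 115.8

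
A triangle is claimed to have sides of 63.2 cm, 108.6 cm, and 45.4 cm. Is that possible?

The two shorter sides sum to 108.6, exactly equal to the longest side 108.6.
That gives only a degenerate (flat) triangle — the inequality must be strict.

No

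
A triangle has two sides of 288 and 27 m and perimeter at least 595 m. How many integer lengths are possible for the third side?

35

Triangle inequality: 261 < x < 315. Perimeter ≥ 595 gives x ≥ 595 − 288 − 27 = 280.
So 280 ≤ x < 315; integers 280 through 314: 35 values.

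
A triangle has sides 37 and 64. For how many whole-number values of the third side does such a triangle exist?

The third side lies in the open interval (27, 101).
Integers from 28 to 100 inclusive: 100 − 28 + 1 = 73.

73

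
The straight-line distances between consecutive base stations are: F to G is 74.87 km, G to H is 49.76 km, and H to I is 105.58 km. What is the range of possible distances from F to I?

0 ≤ FI ≤ 230.21 km

The maximum is all hops collinear in one direction: 74.87 + 49.76 + 105.58 = 230.21.
The longest hop is 105.58; the others sum to 124.63. Since 105.58 ≤ 124.63, the path can fold back on itself completely, so the minimum distance is 0.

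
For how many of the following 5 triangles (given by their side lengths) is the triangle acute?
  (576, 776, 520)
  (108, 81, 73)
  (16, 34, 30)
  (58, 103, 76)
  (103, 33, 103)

(576,776,520): 520²+576² = 602176 = 776² → right
(108,81,73): 73²+81² = 11890 > 11664 = 108² → acute
(16,34,30): 16²+30² = 1156 = 34² → right
(58,103,76): 58²+76² = 9140 < 10609 = 103² → obtuse
(103,33,103): 33²+103² = 11698 > 10609 = 103² → acute
2 of the 5 are acute.

2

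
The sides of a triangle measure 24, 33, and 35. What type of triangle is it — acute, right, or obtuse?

acute

Compare the square of the longest side to the sum of squares of the other two: 24² + 33² = 1665 > 1225 = 35².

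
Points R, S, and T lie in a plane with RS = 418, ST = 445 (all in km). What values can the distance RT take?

By the triangle inequality, |418 − 445| ≤ RT ≤ 418 + 445.

27 ≤ RT ≤ 863 km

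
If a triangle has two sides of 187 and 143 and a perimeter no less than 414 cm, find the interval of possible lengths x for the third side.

84 ≤ x < 330

Triangle inequality alone gives 44 < x < 330.
The perimeter condition gives x ≥ 414 − 187 − 143 = 84.
Intersecting the two: 84 ≤ x < 330.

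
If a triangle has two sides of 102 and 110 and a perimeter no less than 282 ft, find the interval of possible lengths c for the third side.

70 ≤ c < 212

Triangle inequality alone gives 8 < c < 212.
The perimeter condition gives c ≥ 282 − 102 − 110 = 70.
Intersecting the two: 70 ≤ c < 212.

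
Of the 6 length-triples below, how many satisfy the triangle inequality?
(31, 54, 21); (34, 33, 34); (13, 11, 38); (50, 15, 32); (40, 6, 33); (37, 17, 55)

1

(21,31,54): 21+31 ≤ 54 → not valid
(33,34,34): 33+34 > 34 → valid
(11,13,38): 11+13 ≤ 38 → not valid
(15,32,50): 15+32 ≤ 50 → not valid
(6,33,40): 6+33 ≤ 40 → not valid
(17,37,55): 17+37 ≤ 55 → not valid
1 of the 6 triples forms a triangle.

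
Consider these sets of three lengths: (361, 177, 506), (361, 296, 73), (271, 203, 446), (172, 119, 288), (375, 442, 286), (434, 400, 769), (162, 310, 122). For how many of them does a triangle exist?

6

(177,361,506): 177+361 > 506 → valid
(73,296,361): 73+296 > 361 → valid
(203,271,446): 203+271 > 446 → valid
(119,172,288): 119+172 > 288 → valid
(286,375,442): 286+375 > 442 → valid
(400,434,769): 400+434 > 769 → valid
(122,162,310): 122+162 ≤ 310 → not valid
6 of the 7 triples form a triangle.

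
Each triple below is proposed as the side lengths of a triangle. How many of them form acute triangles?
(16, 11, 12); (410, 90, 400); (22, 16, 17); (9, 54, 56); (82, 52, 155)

(16,11,12): 11²+12² = 265 > 256 = 16² → acute
(410,90,400): 90²+400² = 168100 = 410² → right
(22,16,17): 16²+17² = 545 > 484 = 22² → acute
(9,54,56): 9²+54² = 2997 < 3136 = 56² → obtuse
(82,52,155): 52+82 ≤ 155, not a triangle
2 of the 5 are acute.

2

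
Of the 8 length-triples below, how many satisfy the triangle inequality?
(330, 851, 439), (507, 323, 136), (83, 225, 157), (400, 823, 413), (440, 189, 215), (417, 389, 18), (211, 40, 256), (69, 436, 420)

(330,439,851): 330+439 ≤ 851 → not valid
(136,323,507): 136+323 ≤ 507 → not valid
(83,157,225): 83+157 > 225 → valid
(400,413,823): 400+413 ≤ 823 → not valid
(189,215,440): 189+215 ≤ 440 → not valid
(18,389,417): 18+389 ≤ 417 → not valid
(40,211,256): 40+211 ≤ 256 → not valid
(69,420,436): 69+420 > 436 → valid
2 of the 8 triples form a triangle.

2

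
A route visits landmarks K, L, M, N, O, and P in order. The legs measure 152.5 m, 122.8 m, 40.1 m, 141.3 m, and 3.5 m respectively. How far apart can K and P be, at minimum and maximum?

The maximum is all hops collinear in one direction: 152.5 + 122.8 + 40.1 + 141.3 + 3.5 = 460.2.
The longest hop is 152.5; the others sum to 307.7. Since 152.5 ≤ 307.7, the path can fold back on itself completely, so the minimum distance is 0.

0 ≤ KP ≤ 460.2 m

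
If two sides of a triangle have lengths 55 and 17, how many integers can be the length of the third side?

33

The third side lies in the open interval (38, 72).
Integers from 39 to 71 inclusive: 71 − 39 + 1 = 33.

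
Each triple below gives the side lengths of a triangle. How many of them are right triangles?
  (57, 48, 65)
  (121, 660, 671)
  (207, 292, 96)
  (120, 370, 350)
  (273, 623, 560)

(57,48,65): 48²+57² = 5553 > 4225 = 65² → acute
(121,660,671): 121²+660² = 450241 = 671² → right
(207,292,96): 96²+207² = 52065 < 85264 = 292² → obtuse
(120,370,350): 120²+350² = 136900 = 370² → right
(273,623,560): 273²+560² = 388129 = 623² → right
3 of the 5 are right.

3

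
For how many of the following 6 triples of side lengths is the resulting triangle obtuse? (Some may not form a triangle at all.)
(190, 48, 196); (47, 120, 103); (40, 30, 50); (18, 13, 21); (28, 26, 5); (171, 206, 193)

3

(190,48,196): 48²+190² = 38404 < 38416 = 196² → obtuse
(47,120,103): 47²+103² = 12818 < 14400 = 120² → obtuse
(40,30,50): 30²+40² = 2500 = 50² → right
(18,13,21): 13²+18² = 493 > 441 = 21² → acute
(28,26,5): 5²+26² = 701 < 784 = 28² → obtuse
(171,206,193): 171²+193² = 66490 > 42436 = 206² → acute
3 of the 6 are obtuse.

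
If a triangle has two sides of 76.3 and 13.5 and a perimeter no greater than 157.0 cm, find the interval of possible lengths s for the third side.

Triangle inequality alone gives 62.8 < s < 89.8.
The perimeter condition gives s ≤ 157.0 − 76.3 − 13.5 = 67.2.
Intersecting the two: 62.8 < s ≤ 67.2.

62.8 < s ≤ 67.2 cm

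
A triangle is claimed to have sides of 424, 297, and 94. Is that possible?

The longest side is 424, but the other two sum to only 391.
391 < 424, so the triangle inequality fails.

No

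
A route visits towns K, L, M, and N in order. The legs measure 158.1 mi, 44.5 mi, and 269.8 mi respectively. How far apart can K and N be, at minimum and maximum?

The maximum is all hops collinear in one direction: 158.1 + 44.5 + 269.8 = 472.4.
The longest hop is 269.8; the others sum to 202.6. Folding the others back against it leaves at least 269.8 − 202.6 = 67.2.

67.2 ≤ KN ≤ 472.4 mi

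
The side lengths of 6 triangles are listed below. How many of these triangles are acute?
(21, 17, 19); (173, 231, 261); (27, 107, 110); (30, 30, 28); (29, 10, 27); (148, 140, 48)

4

(21,17,19): 17²+19² = 650 > 441 = 21² → acute
(173,231,261): 173²+231² = 83290 > 68121 = 261² → acute
(27,107,110): 27²+107² = 12178 > 12100 = 110² → acute
(30,30,28): 28²+30² = 1684 > 900 = 30² → acute
(29,10,27): 10²+27² = 829 < 841 = 29² → obtuse
(148,140,48): 48²+140² = 21904 = 148² → right
4 of the 6 are acute.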